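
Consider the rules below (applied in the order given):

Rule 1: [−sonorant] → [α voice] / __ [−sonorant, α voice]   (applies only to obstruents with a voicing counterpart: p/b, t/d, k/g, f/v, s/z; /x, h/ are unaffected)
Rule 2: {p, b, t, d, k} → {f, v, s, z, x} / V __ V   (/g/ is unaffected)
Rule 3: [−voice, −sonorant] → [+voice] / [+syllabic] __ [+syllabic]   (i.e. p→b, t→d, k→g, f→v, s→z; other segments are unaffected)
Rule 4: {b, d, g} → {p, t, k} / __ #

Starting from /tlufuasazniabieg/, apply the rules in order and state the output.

tluvuazazniaviek

Rule 1 (regressive voicing assimilation): no segment meets the environment; /tlufuasazniabieg/ is unchanged.
Rule 2 (intervocalic spirantization): /b/ is a stop between vowels /a/ and /i/, so it spirantizes to the fricative [v]. /tlufuasazniabieg/ → tlufuasazniavieg.
Rule 3 (intervocalic voicing): /f/ is a voiceless obstruent between vowels /u/ and /u/, so it voices to [v]. /s/ is a voiceless obstruent between vowels /a/ and /a/, so it voices to [z]. /tlufuasazniavieg/ → tluvuazazniavieg.
Rule 4 (final devoicing): /g/ is a voiced stop in word-final position, so it devoices to [k]. /tluvuazazniavieg/ → tluvuazazniaviek.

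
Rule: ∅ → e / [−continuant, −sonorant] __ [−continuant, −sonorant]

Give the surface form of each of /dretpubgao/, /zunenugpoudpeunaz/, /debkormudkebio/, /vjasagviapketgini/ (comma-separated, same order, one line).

dretepubegao, zunenugepoudepeunaz, debekormudekebio, vjasagviapeketegini

/dretpubgao/: /t/ and /p/ form a stop–stop cluster, so [e] is inserted between them. /b/ and /g/ form a stop–stop cluster, so [e] is inserted between them. → [dretepubegao].
/zunenugpoudpeunaz/: /g/ and /p/ form a stop–stop cluster, so [e] is inserted between them. /d/ and /p/ form a stop–stop cluster, so [e] is inserted between them. → [zunenugepoudepeunaz].
/debkormudkebio/: /b/ and /k/ form a stop–stop cluster, so [e] is inserted between them. /d/ and /k/ form a stop–stop cluster, so [e] is inserted between them. → [debekormudekebio].
/vjasagviapketgini/: /p/ and /k/ form a stop–stop cluster, so [e] is inserted between them. /t/ and /g/ form a stop–stop cluster, so [e] is inserted between them. → [vjasagviapeketegini].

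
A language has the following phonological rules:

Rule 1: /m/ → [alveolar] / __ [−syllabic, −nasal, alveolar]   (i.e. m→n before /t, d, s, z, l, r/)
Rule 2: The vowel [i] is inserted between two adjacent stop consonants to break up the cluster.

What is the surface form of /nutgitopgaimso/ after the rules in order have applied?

Rule 1 (nasal place assimilation): /m/ precedes the alveolar consonant /s/, so it assimilates in place to [n]. /nutgitopgaimso/ → nutgitopgainso.
Rule 2 (stop-cluster i-epenthesis): /t/ and /g/ form a stop–stop cluster, so [i] is inserted between them. /p/ and /g/ form a stop–stop cluster, so [i] is inserted between them. /nutgitopgainso/ → nutigitopigainso.

nutigitopigainso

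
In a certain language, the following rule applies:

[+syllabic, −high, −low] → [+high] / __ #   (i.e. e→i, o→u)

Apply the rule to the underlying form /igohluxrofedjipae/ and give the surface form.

/e/ is a mid vowel in word-final position, so it raises to [i].
The other instances of /o/, /e/ do not occur in the required environment and remain unchanged.
Surface form: [igohluxrofedjipai].

igohluxrofedjipai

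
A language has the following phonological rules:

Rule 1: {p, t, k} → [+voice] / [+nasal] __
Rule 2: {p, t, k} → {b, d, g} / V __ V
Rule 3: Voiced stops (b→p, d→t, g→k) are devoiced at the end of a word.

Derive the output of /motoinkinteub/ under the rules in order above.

modoingindeup

Rule 1 (post-nasal voicing): /k/ is a voiceless stop immediately after the nasal /n/, so it voices to [g]. /t/ is a voiceless stop immediately after the nasal /n/, so it voices to [d]. /motoinkinteub/ → motoingindeub.
Rule 2 (intervocalic voicing): /t/ is a voiceless stop between vowels /o/ and /o/, so it voices to [d]. /motoingindeub/ → modoingindeub.
Rule 3 (final devoicing): /b/ is a voiced stop in word-final position, so it devoices to [p]. /modoingindeub/ → modoingindeup.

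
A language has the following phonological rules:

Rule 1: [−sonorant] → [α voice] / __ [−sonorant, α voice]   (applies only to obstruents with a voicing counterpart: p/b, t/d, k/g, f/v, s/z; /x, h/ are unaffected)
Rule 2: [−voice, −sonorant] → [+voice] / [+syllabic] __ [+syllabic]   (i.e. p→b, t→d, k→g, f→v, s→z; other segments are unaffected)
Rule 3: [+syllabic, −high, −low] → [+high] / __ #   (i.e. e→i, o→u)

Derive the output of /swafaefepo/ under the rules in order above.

Rule 1 (regressive voicing assimilation): no segment meets the environment; /swafaefepo/ is unchanged.
Rule 2 (intervocalic voicing): /f/ is a voiceless obstruent between vowels /a/ and /a/, so it voices to [v]. /f/ is a voiceless obstruent between vowels /e/ and /e/, so it voices to [v]. /p/ is a voiceless obstruent between vowels /e/ and /o/, so it voices to [b]. /swafaefepo/ → swavaevebo.
Rule 3 (final vowel raising): /o/ is a mid vowel in word-final position, so it raises to [u]. /swavaevebo/ → swavaevebu.

swavaevebu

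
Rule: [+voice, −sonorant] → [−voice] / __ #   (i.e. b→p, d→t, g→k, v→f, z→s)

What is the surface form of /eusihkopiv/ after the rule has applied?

eusihkopif

/v/ is a voiced obstruent in word-final position, so it devoices to [f].
Surface form: [eusihkopif].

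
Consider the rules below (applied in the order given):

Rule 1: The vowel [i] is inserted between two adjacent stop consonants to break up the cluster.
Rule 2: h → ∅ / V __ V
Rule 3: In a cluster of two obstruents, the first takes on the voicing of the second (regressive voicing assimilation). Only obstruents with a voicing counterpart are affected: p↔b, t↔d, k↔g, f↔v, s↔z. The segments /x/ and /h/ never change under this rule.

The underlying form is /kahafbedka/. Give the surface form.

kaavbedika

Rule 1 (stop-cluster i-epenthesis): /d/ and /k/ form a stop–stop cluster, so [i] is inserted between them. /kahafbedka/ → kahafbedika.
Rule 2 (intervocalic h-deletion): /h/ occurs between vowels /a/ and /a/, so it deletes. /kahafbedika/ → kaafbedika.
Rule 3 (regressive voicing assimilation): /f/ precedes the voiced obstruent /b/, so it voices to [v] by assimilation. /kaafbedika/ → kaavbedika.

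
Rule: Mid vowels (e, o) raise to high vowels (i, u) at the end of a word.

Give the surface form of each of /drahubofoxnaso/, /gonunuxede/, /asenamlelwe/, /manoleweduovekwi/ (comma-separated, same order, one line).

drahubofoxnasu, gonunuxedi, asenamlelwi, manoleweduovekwi

/drahubofoxnaso/: /o/ is a mid vowel in word-final position, so it raises to [u]. → [drahubofoxnasu].
/gonunuxede/: /e/ is a mid vowel in word-final position, so it raises to [i]. → [gonunuxedi].
/asenamlelwe/: /e/ is a mid vowel in word-final position, so it raises to [i]. → [asenamlelwi].
/manoleweduovekwi/: the rule's environment is not met; surfaces unchanged as [manoleweduovekwi].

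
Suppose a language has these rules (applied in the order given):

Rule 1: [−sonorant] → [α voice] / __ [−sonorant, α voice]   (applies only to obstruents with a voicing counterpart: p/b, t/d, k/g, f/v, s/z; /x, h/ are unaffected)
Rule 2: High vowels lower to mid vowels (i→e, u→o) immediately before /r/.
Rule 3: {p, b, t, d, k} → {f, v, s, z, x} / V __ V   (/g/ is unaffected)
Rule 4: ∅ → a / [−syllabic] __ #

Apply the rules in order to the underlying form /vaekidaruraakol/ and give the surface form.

vaexizaroraaxola

Rule 1 (regressive voicing assimilation): no segment meets the environment; /vaekidaruraakol/ is unchanged.
Rule 2 (pre-rhotic lowering): /u/ is a high vowel immediately before /r/, so it lowers to [o]. /vaekidaruraakol/ → vaekidaroraakol.
Rule 3 (intervocalic spirantization): /k/ is a stop between vowels /e/ and /i/, so it spirantizes to the fricative [x]. /d/ is a stop between vowels /i/ and /a/, so it spirantizes to the fricative [z]. /k/ is a stop between vowels /a/ and /o/, so it spirantizes to the fricative [x]. /vaekidaroraakol/ → vaexizaroraaxol.
Rule 4 (final a-epenthesis): the form ends in the consonant /l/, so [a] is inserted word-finally. /vaexizaroraaxol/ → vaexizaroraaxola.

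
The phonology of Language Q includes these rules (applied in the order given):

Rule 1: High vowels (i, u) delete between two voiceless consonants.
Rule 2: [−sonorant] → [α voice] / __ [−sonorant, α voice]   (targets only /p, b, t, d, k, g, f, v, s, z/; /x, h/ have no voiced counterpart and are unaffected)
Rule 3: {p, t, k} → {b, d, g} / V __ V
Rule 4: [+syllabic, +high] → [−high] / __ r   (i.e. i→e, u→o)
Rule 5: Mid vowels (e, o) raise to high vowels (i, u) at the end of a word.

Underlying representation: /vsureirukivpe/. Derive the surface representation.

fsoreerugifpi

Rule 1 (high vowel syncope): no segment meets the environment; /vsureirukivpe/ is unchanged.
Rule 2 (regressive voicing assimilation): /v/ precedes the voiceless obstruent /s/, so it devoices to [f] by assimilation. /v/ precedes the voiceless obstruent /p/, so it devoices to [f] by assimilation. /vsureirukivpe/ → fsureirukifpe.
Rule 3 (intervocalic voicing): /k/ is a voiceless stop between vowels /u/ and /i/, so it voices to [g]. /fsureirukifpe/ → fsureirugifpe.
Rule 4 (pre-rhotic lowering): /u/ is a high vowel immediately before /r/, so it lowers to [o]. /i/ is a high vowel immediately before /r/, so it lowers to [e]. /fsureirugifpe/ → fsoreerugifpe.
Rule 5 (final vowel raising): /e/ is a mid vowel in word-final position, so it raises to [i]. /fsoreerugifpe/ → fsoreerugifpi.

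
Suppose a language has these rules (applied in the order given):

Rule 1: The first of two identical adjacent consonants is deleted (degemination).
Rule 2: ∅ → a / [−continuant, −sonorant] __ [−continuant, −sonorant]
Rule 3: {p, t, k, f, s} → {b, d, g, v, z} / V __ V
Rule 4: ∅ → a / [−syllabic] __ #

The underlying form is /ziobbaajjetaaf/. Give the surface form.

ziobaajedaafa

Rule 1 (degemination): /bb/ is a geminate; the first /b/ deletes. /jj/ is a geminate; the first /j/ deletes. /ziobbaajjetaaf/ → ziobaajetaaf.
Rule 2 (stop-cluster a-epenthesis): no segment meets the environment; /ziobaajetaaf/ is unchanged.
Rule 3 (intervocalic voicing): /t/ is a voiceless obstruent between vowels /e/ and /a/, so it voices to [d]. /ziobaajetaaf/ → ziobaajedaaf.
Rule 4 (final a-epenthesis): the form ends in the consonant /f/, so [a] is inserted word-finally. /ziobaajedaaf/ → ziobaajedaafa.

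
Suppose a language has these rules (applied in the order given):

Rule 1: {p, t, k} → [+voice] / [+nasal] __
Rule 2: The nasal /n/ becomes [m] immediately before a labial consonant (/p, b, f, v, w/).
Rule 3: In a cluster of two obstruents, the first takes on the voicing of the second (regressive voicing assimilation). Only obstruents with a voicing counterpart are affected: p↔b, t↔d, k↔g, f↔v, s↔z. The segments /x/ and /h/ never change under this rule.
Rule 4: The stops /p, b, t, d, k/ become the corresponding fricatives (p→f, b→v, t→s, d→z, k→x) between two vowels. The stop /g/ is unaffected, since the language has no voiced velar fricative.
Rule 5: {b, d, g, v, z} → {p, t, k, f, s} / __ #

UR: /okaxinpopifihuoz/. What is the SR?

Rule 1 (post-nasal voicing): /p/ is a voiceless stop immediately after the nasal /n/, so it voices to [b]. /okaxinpopifihuoz/ → okaxinbopifihuoz.
Rule 2 (nasal place assimilation): /n/ precedes the labial consonant /b/, so it assimilates in place to [m]. /okaxinbopifihuoz/ → okaximbopifihuoz.
Rule 3 (regressive voicing assimilation): no segment meets the environment; /okaximbopifihuoz/ is unchanged.
Rule 4 (intervocalic spirantization): /k/ is a stop between vowels /o/ and /a/, so it spirantizes to the fricative [x]. /p/ is a stop between vowels /o/ and /i/, so it spirantizes to the fricative [f]. /okaximbopifihuoz/ → oxaximbofifihuoz.
Rule 5 (final devoicing): /z/ is a voiced obstruent in word-final position, so it devoices to [s]. /oxaximbofifihuoz/ → oxaximbofifihuos.

oxaximbofifihuos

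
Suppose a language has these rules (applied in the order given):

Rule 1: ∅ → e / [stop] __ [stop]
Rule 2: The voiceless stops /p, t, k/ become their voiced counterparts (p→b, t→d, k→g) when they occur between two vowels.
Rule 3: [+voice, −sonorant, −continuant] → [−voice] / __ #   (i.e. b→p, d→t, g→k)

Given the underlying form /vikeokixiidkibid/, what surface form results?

Rule 1 (stop-cluster e-epenthesis): /d/ and /k/ form a stop–stop cluster, so [e] is inserted between them. /vikeokixiidkibid/ → vikeokixiidekibid.
Rule 2 (intervocalic voicing): /k/ is a voiceless stop between vowels /i/ and /e/, so it voices to [g]. /k/ is a voiceless stop between vowels /o/ and /i/, so it voices to [g]. /k/ is a voiceless stop between vowels /e/ and /i/, so it voices to [g]. /vikeokixiidekibid/ → vigeogixiidegibid.
Rule 3 (final devoicing): /d/ is a voiced stop in word-final position, so it devoices to [t]. /vigeogixiidegibid/ → vigeogixiidegibit.

vigeogixiidegibit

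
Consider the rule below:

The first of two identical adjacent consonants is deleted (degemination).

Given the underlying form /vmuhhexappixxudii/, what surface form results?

vmuhexapixudii

/hh/ is a geminate; the first /h/ deletes.
/pp/ is a geminate; the first /p/ deletes.
/xx/ is a geminate; the first /x/ deletes.
The other instances of /v/, /m/, /h/, /x/, /p/, /d/ do not occur in the required environment and remain unchanged.
Surface form: [vmuhexapixudii].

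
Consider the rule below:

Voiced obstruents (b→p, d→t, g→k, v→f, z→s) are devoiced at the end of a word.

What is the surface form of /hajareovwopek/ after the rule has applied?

hajareovwopek

No segment of /hajareovwopek/ meets the structural description of the rule, so the form surfaces unchanged.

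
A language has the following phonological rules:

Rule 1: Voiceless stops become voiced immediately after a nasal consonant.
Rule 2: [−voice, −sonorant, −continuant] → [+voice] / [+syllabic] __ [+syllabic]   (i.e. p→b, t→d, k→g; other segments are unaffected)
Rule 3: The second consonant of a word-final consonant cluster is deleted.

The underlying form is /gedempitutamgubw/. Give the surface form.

Rule 1 (post-nasal voicing): /p/ is a voiceless stop immediately after the nasal /m/, so it voices to [b]. /gedempitutamgubw/ → gedembitutamgubw.
Rule 2 (intervocalic voicing): /t/ is a voiceless stop between vowels /i/ and /u/, so it voices to [d]. /t/ is a voiceless stop between vowels /u/ and /a/, so it voices to [d]. /gedembitutamgubw/ → gedembidudamgubw.
Rule 3 (final cluster simplification): /w/ is the second consonant of a word-final cluster /bw/, so it deletes. /gedembidudamgubw/ → gedembidudamgub.

gedembidudamgub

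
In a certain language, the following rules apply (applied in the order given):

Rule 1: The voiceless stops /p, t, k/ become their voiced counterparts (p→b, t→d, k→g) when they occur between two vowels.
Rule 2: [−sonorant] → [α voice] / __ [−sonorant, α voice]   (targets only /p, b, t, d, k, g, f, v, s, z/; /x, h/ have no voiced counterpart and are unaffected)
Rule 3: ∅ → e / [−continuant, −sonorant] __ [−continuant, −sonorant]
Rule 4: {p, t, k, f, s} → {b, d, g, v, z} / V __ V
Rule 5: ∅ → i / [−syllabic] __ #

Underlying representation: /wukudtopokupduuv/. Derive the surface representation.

Rule 1 (intervocalic voicing): /k/ is a voiceless stop between vowels /u/ and /u/, so it voices to [g]. /p/ is a voiceless stop between vowels /o/ and /o/, so it voices to [b]. /k/ is a voiceless stop between vowels /o/ and /u/, so it voices to [g]. /wukudtopokupduuv/ → wugudtobogupduuv.
Rule 2 (regressive voicing assimilation): /d/ precedes the voiceless obstruent /t/, so it devoices to [t] by assimilation. /p/ precedes the voiced obstruent /d/, so it voices to [b] by assimilation. /wugudtobogupduuv/ → wuguttobogubduuv.
Rule 3 (stop-cluster e-epenthesis): /t/ and /t/ form a stop–stop cluster, so [e] is inserted between them. /b/ and /d/ form a stop–stop cluster, so [e] is inserted between them. /wuguttobogubduuv/ → wugutetobogubeduuv.
Rule 4 (intervocalic voicing): /t/ is a voiceless obstruent between vowels /u/ and /e/, so it voices to [d]. /t/ is a voiceless obstruent between vowels /e/ and /o/, so it voices to [d]. /wugutetobogubeduuv/ → wugudedobogubeduuv.
Rule 5 (final i-epenthesis): the form ends in the consonant /v/, so [i] is inserted word-finally. /wugudedobogubeduuv/ → wugudedobogubeduuvi.

wugudedobogubeduuvi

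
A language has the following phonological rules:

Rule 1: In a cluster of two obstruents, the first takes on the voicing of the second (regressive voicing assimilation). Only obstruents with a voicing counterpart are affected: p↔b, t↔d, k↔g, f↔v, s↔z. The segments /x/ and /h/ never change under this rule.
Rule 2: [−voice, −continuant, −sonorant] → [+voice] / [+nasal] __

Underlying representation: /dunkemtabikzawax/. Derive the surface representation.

dungemdabigzawax

Rule 1 (regressive voicing assimilation): /k/ precedes the voiced obstruent /z/, so it voices to [g] by assimilation. /dunkemtabikzawax/ → dunkemtabigzawax.
Rule 2 (post-nasal voicing): /k/ is a voiceless stop immediately after the nasal /n/, so it voices to [g]. /t/ is a voiceless stop immediately after the nasal /m/, so it voices to [d]. /dunkemtabigzawax/ → dungemdabigzawax.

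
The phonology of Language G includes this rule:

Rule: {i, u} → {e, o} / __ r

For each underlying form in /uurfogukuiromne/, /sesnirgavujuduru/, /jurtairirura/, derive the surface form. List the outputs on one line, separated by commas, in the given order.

/uurfogukuiromne/: /u/ is a high vowel immediately before /r/, so it lowers to [o]. /i/ is a high vowel immediately before /r/, so it lowers to [e]. → [uorfogukueromne].
/sesnirgavujuduru/: /i/ is a high vowel immediately before /r/, so it lowers to [e]. /u/ is a high vowel immediately before /r/, so it lowers to [o]. → [sesnergavujudoru].
/jurtairirura/: /u/ is a high vowel immediately before /r/, so it lowers to [o]. /i/ is a high vowel immediately before /r/, so it lowers to [e]. /i/ is a high vowel immediately before /r/, so it lowers to [e]. /u/ is a high vowel immediately before /r/, so it lowers to [o]. → [jortaererora].

uorfogukueromne, sesnergavujudoru, jortaererora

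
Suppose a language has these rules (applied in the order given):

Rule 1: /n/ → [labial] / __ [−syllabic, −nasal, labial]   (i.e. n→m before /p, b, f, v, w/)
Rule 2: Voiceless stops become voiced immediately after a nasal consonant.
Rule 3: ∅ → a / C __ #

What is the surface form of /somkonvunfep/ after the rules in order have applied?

Rule 1 (nasal place assimilation): /n/ precedes the labial consonant /v/, so it assimilates in place to [m]. /n/ precedes the labial consonant /f/, so it assimilates in place to [m]. /somkonvunfep/ → somkomvumfep.
Rule 2 (post-nasal voicing): /k/ is a voiceless stop immediately after the nasal /m/, so it voices to [g]. /somkomvumfep/ → somgomvumfep.
Rule 3 (final a-epenthesis): the form ends in the consonant /p/, so [a] is inserted word-finally. /somgomvumfep/ → somgomvumfepa.

somgomvumfepa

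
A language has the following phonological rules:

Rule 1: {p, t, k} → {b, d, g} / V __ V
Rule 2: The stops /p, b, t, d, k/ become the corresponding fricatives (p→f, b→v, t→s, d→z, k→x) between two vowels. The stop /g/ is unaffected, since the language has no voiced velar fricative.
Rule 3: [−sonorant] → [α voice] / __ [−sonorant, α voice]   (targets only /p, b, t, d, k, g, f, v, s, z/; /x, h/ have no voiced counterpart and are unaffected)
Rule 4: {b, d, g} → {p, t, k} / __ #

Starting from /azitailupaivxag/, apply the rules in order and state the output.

azizailuvaifxak

Rule 1 (intervocalic voicing): /t/ is a voiceless stop between vowels /i/ and /a/, so it voices to [d]. /p/ is a voiceless stop between vowels /u/ and /a/, so it voices to [b]. /azitailupaivxag/ → azidailubaivxag.
Rule 2 (intervocalic spirantization): /d/ is a stop between vowels /i/ and /a/, so it spirantizes to the fricative [z]. /b/ is a stop between vowels /u/ and /a/, so it spirantizes to the fricative [v]. /azidailubaivxag/ → azizailuvaivxag.
Rule 3 (regressive voicing assimilation): /v/ precedes the voiceless obstruent /x/, so it devoices to [f] by assimilation. /azizailuvaivxag/ → azizailuvaifxag.
Rule 4 (final devoicing): /g/ is a voiced stop in word-final position, so it devoices to [k]. /azizailuvaifxag/ → azizailuvaifxak.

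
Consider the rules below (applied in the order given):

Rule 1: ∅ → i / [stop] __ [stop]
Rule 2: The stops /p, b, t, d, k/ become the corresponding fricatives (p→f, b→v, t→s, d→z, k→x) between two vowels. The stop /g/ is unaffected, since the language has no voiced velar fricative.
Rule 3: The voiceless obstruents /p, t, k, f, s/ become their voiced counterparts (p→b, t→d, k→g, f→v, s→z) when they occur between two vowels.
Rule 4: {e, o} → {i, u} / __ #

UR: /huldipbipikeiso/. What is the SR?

Rule 1 (stop-cluster i-epenthesis): /p/ and /b/ form a stop–stop cluster, so [i] is inserted between them. /huldipbipikeiso/ → huldipibipikeiso.
Rule 2 (intervocalic spirantization): /p/ is a stop between vowels /i/ and /i/, so it spirantizes to the fricative [f]. /b/ is a stop between vowels /i/ and /i/, so it spirantizes to the fricative [v]. /p/ is a stop between vowels /i/ and /i/, so it spirantizes to the fricative [f]. /k/ is a stop between vowels /i/ and /e/, so it spirantizes to the fricative [x]. /huldipibipikeiso/ → huldifivifixeiso.
Rule 3 (intervocalic voicing): /f/ is a voiceless obstruent between vowels /i/ and /i/, so it voices to [v]. /f/ is a voiceless obstruent between vowels /i/ and /i/, so it voices to [v]. /s/ is a voiceless obstruent between vowels /i/ and /o/, so it voices to [z]. /huldifivifixeiso/ → huldivivivixeizo.
Rule 4 (final vowel raising): /o/ is a mid vowel in word-final position, so it raises to [u]. /huldivivivixeizo/ → huldivivivixeizu.

huldivivivixeizu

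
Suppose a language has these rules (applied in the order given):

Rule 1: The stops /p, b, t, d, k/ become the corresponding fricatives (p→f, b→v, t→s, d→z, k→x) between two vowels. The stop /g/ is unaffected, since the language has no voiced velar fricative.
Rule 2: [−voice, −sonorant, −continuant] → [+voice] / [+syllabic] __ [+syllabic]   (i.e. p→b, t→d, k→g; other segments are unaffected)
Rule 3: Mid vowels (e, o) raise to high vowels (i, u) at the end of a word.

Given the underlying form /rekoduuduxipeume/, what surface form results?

Rule 1 (intervocalic spirantization): /k/ is a stop between vowels /e/ and /o/, so it spirantizes to the fricative [x]. /d/ is a stop between vowels /o/ and /u/, so it spirantizes to the fricative [z]. /d/ is a stop between vowels /u/ and /u/, so it spirantizes to the fricative [z]. /p/ is a stop between vowels /i/ and /e/, so it spirantizes to the fricative [f]. /rekoduuduxipeume/ → rexozuuzuxifeume.
Rule 2 (intervocalic voicing): no segment meets the environment; /rexozuuzuxifeume/ is unchanged.
Rule 3 (final vowel raising): /e/ is a mid vowel in word-final position, so it raises to [i]. /rexozuuzuxifeume/ → rexozuuzuxifeumi.

rexozuuzuxifeumi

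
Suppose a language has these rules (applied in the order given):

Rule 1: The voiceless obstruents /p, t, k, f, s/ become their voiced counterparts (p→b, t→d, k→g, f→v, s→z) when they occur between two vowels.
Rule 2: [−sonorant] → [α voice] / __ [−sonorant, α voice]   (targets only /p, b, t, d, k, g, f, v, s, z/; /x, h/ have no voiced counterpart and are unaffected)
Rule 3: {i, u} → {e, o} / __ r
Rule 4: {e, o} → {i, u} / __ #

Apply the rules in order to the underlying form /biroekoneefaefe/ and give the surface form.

beroegoneevaevi

Rule 1 (intervocalic voicing): /k/ is a voiceless obstruent between vowels /e/ and /o/, so it voices to [g]. /f/ is a voiceless obstruent between vowels /e/ and /a/, so it voices to [v]. /f/ is a voiceless obstruent between vowels /e/ and /e/, so it voices to [v]. /biroekoneefaefe/ → biroegoneevaeve.
Rule 2 (regressive voicing assimilation): no segment meets the environment; /biroegoneevaeve/ is unchanged.
Rule 3 (pre-rhotic lowering): /i/ is a high vowel immediately before /r/, so it lowers to [e]. /biroegoneevaeve/ → beroegoneevaeve.
Rule 4 (final vowel raising): /e/ is a mid vowel in word-final position, so it raises to [i]. /beroegoneevaeve/ → beroegoneevaevi.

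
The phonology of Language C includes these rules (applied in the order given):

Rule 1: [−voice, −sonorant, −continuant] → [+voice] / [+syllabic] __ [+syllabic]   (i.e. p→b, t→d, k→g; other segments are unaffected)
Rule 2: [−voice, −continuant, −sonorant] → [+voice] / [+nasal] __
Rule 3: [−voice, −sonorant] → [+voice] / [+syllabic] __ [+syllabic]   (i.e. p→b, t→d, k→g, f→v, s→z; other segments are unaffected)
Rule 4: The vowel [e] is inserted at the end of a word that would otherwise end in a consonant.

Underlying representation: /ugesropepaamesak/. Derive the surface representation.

Rule 1 (intervocalic voicing): /p/ is a voiceless stop between vowels /o/ and /e/, so it voices to [b]. /p/ is a voiceless stop between vowels /e/ and /a/, so it voices to [b]. /ugesropepaamesak/ → ugesrobebaamesak.
Rule 2 (post-nasal voicing): no segment meets the environment; /ugesrobebaamesak/ is unchanged.
Rule 3 (intervocalic voicing): /s/ is a voiceless obstruent between vowels /e/ and /a/, so it voices to [z]. /ugesrobebaamesak/ → ugesrobebaamezak.
Rule 4 (final e-epenthesis): the form ends in the consonant /k/, so [e] is inserted word-finally. /ugesrobebaamezak/ → ugesrobebaamezake.

ugesrobebaamezake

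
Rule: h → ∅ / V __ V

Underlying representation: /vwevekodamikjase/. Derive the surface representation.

No segment of /vwevekodamikjase/ meets the structural description of the rule, so the form surfaces unchanged.

vwevekodamikjase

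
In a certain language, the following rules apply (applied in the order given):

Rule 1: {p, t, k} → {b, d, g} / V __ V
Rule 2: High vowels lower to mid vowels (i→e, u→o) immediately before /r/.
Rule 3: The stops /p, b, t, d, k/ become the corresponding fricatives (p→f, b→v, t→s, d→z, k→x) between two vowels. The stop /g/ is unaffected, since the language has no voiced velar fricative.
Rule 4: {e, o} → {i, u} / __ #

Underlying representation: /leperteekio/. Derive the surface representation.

Rule 1 (intervocalic voicing): /p/ is a voiceless stop between vowels /e/ and /e/, so it voices to [b]. /k/ is a voiceless stop between vowels /e/ and /i/, so it voices to [g]. /leperteekio/ → leberteegio.
Rule 2 (pre-rhotic lowering): no segment meets the environment; /leberteegio/ is unchanged.
Rule 3 (intervocalic spirantization): /b/ is a stop between vowels /e/ and /e/, so it spirantizes to the fricative [v]. /leberteegio/ → leverteegio.
Rule 4 (final vowel raising): /o/ is a mid vowel in word-final position, so it raises to [u]. /leverteegio/ → leverteegiu.

leverteegiu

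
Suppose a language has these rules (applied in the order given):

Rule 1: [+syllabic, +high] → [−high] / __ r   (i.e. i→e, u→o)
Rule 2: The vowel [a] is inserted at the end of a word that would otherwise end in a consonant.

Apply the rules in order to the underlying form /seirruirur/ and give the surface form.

seerruerora

Rule 1 (pre-rhotic lowering): /i/ is a high vowel immediately before /r/, so it lowers to [e]. /i/ is a high vowel immediately before /r/, so it lowers to [e]. /u/ is a high vowel immediately before /r/, so it lowers to [o]. /seirruirur/ → seerrueror.
Rule 2 (final a-epenthesis): the form ends in the consonant /r/, so [a] is inserted word-finally. /seerrueror/ → seerruerora.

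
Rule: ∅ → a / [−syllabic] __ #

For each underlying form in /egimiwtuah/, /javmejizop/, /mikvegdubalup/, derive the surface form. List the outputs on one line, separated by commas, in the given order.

egimiwtuaha, javmejizopa, mikvegdubalupa

/egimiwtuah/: the form ends in the consonant /h/, so [a] is inserted word-finally. → [egimiwtuaha].
/javmejizop/: the form ends in the consonant /p/, so [a] is inserted word-finally. → [javmejizopa].
/mikvegdubalup/: the form ends in the consonant /p/, so [a] is inserted word-finally. → [mikvegdubalupa].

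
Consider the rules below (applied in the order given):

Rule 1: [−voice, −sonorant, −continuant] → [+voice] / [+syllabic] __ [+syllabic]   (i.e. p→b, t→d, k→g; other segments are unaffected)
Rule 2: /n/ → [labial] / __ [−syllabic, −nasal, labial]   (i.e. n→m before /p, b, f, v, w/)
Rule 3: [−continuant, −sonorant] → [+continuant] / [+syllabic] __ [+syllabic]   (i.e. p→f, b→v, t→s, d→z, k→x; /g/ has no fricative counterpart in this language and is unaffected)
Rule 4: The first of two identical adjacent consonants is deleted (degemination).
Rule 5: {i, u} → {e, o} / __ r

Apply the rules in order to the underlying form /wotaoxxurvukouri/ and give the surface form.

wozaoxorvugoori

Rule 1 (intervocalic voicing): /t/ is a voiceless stop between vowels /o/ and /a/, so it voices to [d]. /k/ is a voiceless stop between vowels /u/ and /o/, so it voices to [g]. /wotaoxxurvukouri/ → wodaoxxurvugouri.
Rule 2 (nasal place assimilation): no segment meets the environment; /wodaoxxurvugouri/ is unchanged.
Rule 3 (intervocalic spirantization): /d/ is a stop between vowels /o/ and /a/, so it spirantizes to the fricative [z]. /wodaoxxurvugouri/ → wozaoxxurvugouri.
Rule 4 (degemination): /xx/ is a geminate; the first /x/ deletes. /wozaoxxurvugouri/ → wozaoxurvugouri.
Rule 5 (pre-rhotic lowering): /u/ is a high vowel immediately before /r/, so it lowers to [o]. /u/ is a high vowel immediately before /r/, so it lowers to [o]. /wozaoxurvugouri/ → wozaoxorvugoori.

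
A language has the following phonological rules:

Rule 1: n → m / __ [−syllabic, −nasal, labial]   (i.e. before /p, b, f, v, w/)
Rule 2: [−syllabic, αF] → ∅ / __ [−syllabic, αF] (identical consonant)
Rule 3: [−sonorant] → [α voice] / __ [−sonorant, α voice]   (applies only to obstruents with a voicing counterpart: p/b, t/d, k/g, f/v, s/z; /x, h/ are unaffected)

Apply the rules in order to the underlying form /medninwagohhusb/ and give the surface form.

Rule 1 (nasal place assimilation): /n/ precedes the labial consonant /w/, so it assimilates in place to [m]. /medninwagohhusb/ → mednimwagohhusb.
Rule 2 (degemination): /hh/ is a geminate; the first /h/ deletes. /mednimwagohhusb/ → mednimwagohusb.
Rule 3 (regressive voicing assimilation): /s/ precedes the voiced obstruent /b/, so it voices to [z] by assimilation. /mednimwagohusb/ → mednimwagohuzb.

mednimwagohuzb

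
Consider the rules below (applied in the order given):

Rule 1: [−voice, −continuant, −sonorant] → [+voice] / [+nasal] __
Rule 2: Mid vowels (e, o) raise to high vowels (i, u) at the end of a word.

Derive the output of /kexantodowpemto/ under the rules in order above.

kexandodowpemdu

Rule 1 (post-nasal voicing): /t/ is a voiceless stop immediately after the nasal /n/, so it voices to [d]. /t/ is a voiceless stop immediately after the nasal /m/, so it voices to [d]. /kexantodowpemto/ → kexandodowpemdo.
Rule 2 (final vowel raising): /o/ is a mid vowel in word-final position, so it raises to [u]. /kexandodowpemdo/ → kexandodowpemdu.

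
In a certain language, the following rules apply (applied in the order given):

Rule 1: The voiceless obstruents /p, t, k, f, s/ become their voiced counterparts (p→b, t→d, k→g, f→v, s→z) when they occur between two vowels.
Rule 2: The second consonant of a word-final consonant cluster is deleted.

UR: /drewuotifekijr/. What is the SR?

Rule 1 (intervocalic voicing): /t/ is a voiceless obstruent between vowels /o/ and /i/, so it voices to [d]. /f/ is a voiceless obstruent between vowels /i/ and /e/, so it voices to [v]. /k/ is a voiceless obstruent between vowels /e/ and /i/, so it voices to [g]. /drewuotifekijr/ → drewuodivegijr.
Rule 2 (final cluster simplification): /r/ is the second consonant of a word-final cluster /jr/, so it deletes. /drewuodivegijr/ → drewuodivegij.

drewuodivegij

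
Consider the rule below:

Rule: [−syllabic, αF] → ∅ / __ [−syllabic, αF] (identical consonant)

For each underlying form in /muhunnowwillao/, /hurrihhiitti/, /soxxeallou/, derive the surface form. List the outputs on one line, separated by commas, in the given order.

/muhunnowwillao/: /nn/ is a geminate; the first /n/ deletes. /ww/ is a geminate; the first /w/ deletes. /ll/ is a geminate; the first /l/ deletes. → [muhunowilao].
/hurrihhiitti/: /rr/ is a geminate; the first /r/ deletes. /hh/ is a geminate; the first /h/ deletes. /tt/ is a geminate; the first /t/ deletes. → [hurihiiti].
/soxxeallou/: /xx/ is a geminate; the first /x/ deletes. /ll/ is a geminate; the first /l/ deletes. → [soxealou].

muhunowilao, hurihiiti, soxealou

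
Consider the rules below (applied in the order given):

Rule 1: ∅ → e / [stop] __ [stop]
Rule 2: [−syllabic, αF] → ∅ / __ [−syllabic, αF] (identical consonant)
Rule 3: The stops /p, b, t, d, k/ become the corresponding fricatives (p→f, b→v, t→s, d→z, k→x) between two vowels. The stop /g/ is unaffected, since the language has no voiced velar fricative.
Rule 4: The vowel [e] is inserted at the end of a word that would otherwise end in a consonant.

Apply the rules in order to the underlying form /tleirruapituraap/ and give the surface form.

Rule 1 (stop-cluster e-epenthesis): no segment meets the environment; /tleirruapituraap/ is unchanged.
Rule 2 (degemination): /rr/ is a geminate; the first /r/ deletes. /tleirruapituraap/ → tleiruapituraap.
Rule 3 (intervocalic spirantization): /p/ is a stop between vowels /a/ and /i/, so it spirantizes to the fricative [f]. /t/ is a stop between vowels /i/ and /u/, so it spirantizes to the fricative [s]. /tleiruapituraap/ → tleiruafisuraap.
Rule 4 (final e-epenthesis): the form ends in the consonant /p/, so [e] is inserted word-finally. /tleiruafisuraap/ → tleiruafisuraape.

tleiruafisuraape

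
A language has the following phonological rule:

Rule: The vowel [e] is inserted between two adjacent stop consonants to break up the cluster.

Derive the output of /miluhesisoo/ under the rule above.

miluhesisoo

No segment of /miluhesisoo/ meets the structural description of the rule, so the form surfaces unchanged.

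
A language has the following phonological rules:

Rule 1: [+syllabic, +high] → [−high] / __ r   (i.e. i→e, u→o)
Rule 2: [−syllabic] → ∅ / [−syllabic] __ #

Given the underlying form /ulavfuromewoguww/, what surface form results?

Rule 1 (pre-rhotic lowering): /u/ is a high vowel immediately before /r/, so it lowers to [o]. /ulavfuromewoguww/ → ulavforomewoguww.
Rule 2 (final cluster simplification): /w/ is the second consonant of a word-final cluster /ww/, so it deletes. /ulavforomewoguww/ → ulavforomewoguw.

ulavforomewoguw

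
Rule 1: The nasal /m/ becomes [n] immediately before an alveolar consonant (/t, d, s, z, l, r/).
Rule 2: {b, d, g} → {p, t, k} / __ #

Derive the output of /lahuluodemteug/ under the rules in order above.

lahuluodenteuk

Rule 1 (nasal place assimilation): /m/ precedes the alveolar consonant /t/, so it assimilates in place to [n]. /lahuluodemteug/ → lahuluodenteug.
Rule 2 (final devoicing): /g/ is a voiced stop in word-final position, so it devoices to [k]. /lahuluodenteug/ → lahuluodenteuk.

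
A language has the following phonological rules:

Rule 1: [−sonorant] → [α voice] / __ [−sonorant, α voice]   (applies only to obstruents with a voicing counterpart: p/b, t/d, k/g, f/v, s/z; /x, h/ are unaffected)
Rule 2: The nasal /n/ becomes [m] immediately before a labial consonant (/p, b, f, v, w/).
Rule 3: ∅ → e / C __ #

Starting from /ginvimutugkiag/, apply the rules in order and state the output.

gimvimutukkiage

Rule 1 (regressive voicing assimilation): /g/ precedes the voiceless obstruent /k/, so it devoices to [k] by assimilation. /ginvimutugkiag/ → ginvimutukkiag.
Rule 2 (nasal place assimilation): /n/ precedes the labial consonant /v/, so it assimilates in place to [m]. /ginvimutukkiag/ → gimvimutukkiag.
Rule 3 (final e-epenthesis): the form ends in the consonant /g/, so [e] is inserted word-finally. /gimvimutukkiag/ → gimvimutukkiage.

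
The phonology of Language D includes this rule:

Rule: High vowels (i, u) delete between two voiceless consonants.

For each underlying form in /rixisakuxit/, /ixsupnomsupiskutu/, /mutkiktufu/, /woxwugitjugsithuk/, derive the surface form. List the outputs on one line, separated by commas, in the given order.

/rixisakuxit/: /i/ is a high vowel flanked by voiceless consonants /x/ and /s/, so it deletes. /u/ is a high vowel flanked by voiceless consonants /k/ and /x/, so it deletes. /i/ is a high vowel flanked by voiceless consonants /x/ and /t/, so it deletes. → [rixsakxt].
/ixsupnomsupiskutu/: /u/ is a high vowel flanked by voiceless consonants /s/ and /p/, so it deletes. /u/ is a high vowel flanked by voiceless consonants /s/ and /p/, so it deletes. /i/ is a high vowel flanked by voiceless consonants /p/ and /s/, so it deletes. /u/ is a high vowel flanked by voiceless consonants /k/ and /t/, so it deletes. → [ixspnomspsktu].
/mutkiktufu/: /i/ is a high vowel flanked by voiceless consonants /k/ and /k/, so it deletes. /u/ is a high vowel flanked by voiceless consonants /t/ and /f/, so it deletes. → [mutkktfu].
/woxwugitjugsithuk/: /i/ is a high vowel flanked by voiceless consonants /s/ and /t/, so it deletes. /u/ is a high vowel flanked by voiceless consonants /h/ and /k/, so it deletes. → [woxwugitjugsthk].

rixsakxt, ixspnomspsktu, mutkktfu, woxwugitjugsthk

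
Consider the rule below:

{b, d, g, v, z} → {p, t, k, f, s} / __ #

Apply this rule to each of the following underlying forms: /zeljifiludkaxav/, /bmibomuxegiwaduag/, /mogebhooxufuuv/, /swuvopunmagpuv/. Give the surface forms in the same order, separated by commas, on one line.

zeljifiludkaxaf, bmibomuxegiwaduak, mogebhooxufuuf, swuvopunmagpuf

/zeljifiludkaxav/: /v/ is a voiced obstruent in word-final position, so it devoices to [f]. → [zeljifiludkaxaf].
/bmibomuxegiwaduag/: /g/ is a voiced obstruent in word-final position, so it devoices to [k]. → [bmibomuxegiwaduak].
/mogebhooxufuuv/: /v/ is a voiced obstruent in word-final position, so it devoices to [f]. → [mogebhooxufuuf].
/swuvopunmagpuv/: /v/ is a voiced obstruent in word-final position, so it devoices to [f]. → [swuvopunmagpuf].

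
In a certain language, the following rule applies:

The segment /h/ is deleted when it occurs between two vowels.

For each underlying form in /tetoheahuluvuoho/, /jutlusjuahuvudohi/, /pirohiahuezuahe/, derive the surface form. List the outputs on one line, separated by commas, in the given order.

/tetoheahuluvuoho/: /h/ occurs between vowels /o/ and /e/, so it deletes. /h/ occurs between vowels /a/ and /u/, so it deletes. /h/ occurs between vowels /o/ and /o/, so it deletes. → [tetoeauluvuoo].
/jutlusjuahuvudohi/: /h/ occurs between vowels /a/ and /u/, so it deletes. /h/ occurs between vowels /o/ and /i/, so it deletes. → [jutlusjuauvudoi].
/pirohiahuezuahe/: /h/ occurs between vowels /o/ and /i/, so it deletes. /h/ occurs between vowels /a/ and /u/, so it deletes. /h/ occurs between vowels /a/ and /e/, so it deletes. → [piroiauezuae].

tetoeauluvuoo, jutlusjuauvudoi, piroiauezuae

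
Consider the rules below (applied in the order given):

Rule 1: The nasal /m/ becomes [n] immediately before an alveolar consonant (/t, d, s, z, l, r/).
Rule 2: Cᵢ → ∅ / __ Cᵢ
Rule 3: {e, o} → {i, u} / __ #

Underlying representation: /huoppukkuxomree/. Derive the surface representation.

Rule 1 (nasal place assimilation): /m/ precedes the alveolar consonant /r/, so it assimilates in place to [n]. /huoppukkuxomree/ → huoppukkuxonree.
Rule 2 (degemination): /pp/ is a geminate; the first /p/ deletes. /kk/ is a geminate; the first /k/ deletes. /huoppukkuxonree/ → huopukuxonree.
Rule 3 (final vowel raising): /e/ is a mid vowel in word-final position, so it raises to [i]. /huopukuxonree/ → huopukuxonrei.

huopukuxonrei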